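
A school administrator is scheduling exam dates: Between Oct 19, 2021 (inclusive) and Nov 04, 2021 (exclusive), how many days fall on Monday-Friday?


Start: 2021-10-19 (Tuesday)
End (exclusive): 2021-11-04 (Thursday)
Total calendar days: 16
Full weeks: 16 // 7 = 2 -> 10 weekdays
Remaining 2 days starting on Tuesday:
  Tue(w), Wed(w) -> 2 weekdays
Total business days: 10 + 2 = 12

12


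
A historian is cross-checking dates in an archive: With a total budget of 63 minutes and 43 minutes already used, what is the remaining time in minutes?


Total budget: 63 minutes
Time used: 43 minutes
Remaining: 63 - 43 = 20 minutes
Percent used: 68.3%
Percent remaining: 31.7%

20


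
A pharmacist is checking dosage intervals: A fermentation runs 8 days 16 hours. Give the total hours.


Days: 8
Extra hours: 16
Hours per day: 24
Days to hours: 8 x 24 = 192
Total: 192 + 16 = 208

208


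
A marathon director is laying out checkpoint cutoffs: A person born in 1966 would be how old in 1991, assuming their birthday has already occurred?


Birth year: 1966
Current year: 1991
Age = current year - birth year
Age = 1991 - 1966 = 25

25


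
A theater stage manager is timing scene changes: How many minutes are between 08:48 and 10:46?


Start time: 08:48 = 528 minutes from midnight
End time: 10:46 = 646 minutes from midnight
Difference: 646 - 528 = 118 minutes
That is 1 hours and 58 minutes

118


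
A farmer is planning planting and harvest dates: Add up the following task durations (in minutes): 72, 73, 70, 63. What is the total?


Durations: 72, 73, 70, 63
Running sum: 72
+ 73 = 145
+ 70 = 215
+ 63 = 278
Total duration: 278 minutes
That is 4 hours and 38 minutes

278


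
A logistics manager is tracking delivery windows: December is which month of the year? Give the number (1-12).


Calendar month order:
11. November
12. December <--
December is month number 12

12


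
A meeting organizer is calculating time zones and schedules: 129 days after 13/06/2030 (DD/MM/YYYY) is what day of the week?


Start: 2030-06-13 (Thursday)
Step 1 - find target date: add 129 days
  2030-06-13 + 129 days = 2030-10-20
Step 2 - day of week:
  129 mod 7 = 3
  Thursday + 3 days -> Sunday
Result: Sunday (2030-10-20)

Sunday


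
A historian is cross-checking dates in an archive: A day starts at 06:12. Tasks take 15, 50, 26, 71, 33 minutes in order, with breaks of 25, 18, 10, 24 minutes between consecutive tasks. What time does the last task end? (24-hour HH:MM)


Start: 06:12 = 372 min from midnight
  after task 1 (15 min): 06:27
  after break (25 min): 06:52
  after task 2 (50 min): 07:42
  after break (18 min): 08:00
  after task 3 (26 min): 08:26
  after break (10 min): 08:36
  after task 4 (71 min): 09:47
  after break (24 min): 10:11
  after task 5 (33 min): 10:44
Total elapsed: 272 minutes
End time: 10:44

10:44


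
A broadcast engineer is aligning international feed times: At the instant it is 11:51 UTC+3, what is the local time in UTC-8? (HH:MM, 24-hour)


Local time: 11:51 at UTC+3 (offset 3h)
Target zone: UTC-8 (offset -8h)
Difference: -8 - (3) = -11 hours
Calculation: 11 + (-11) = 0
Result: 00:51

00:51


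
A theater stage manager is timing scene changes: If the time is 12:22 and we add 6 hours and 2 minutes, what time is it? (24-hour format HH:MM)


Start time: 12:22
Adding: 6 hours 2 minutes
Minutes: 22 + 2 = 24
Hours: 12 + 6 + 0 = 18
Result: 18:24

18:24


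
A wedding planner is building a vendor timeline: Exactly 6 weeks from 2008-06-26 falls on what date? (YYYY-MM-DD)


Start: 2008-06-26
Weeks to add: 6
Convert to days: 6 x 7 = 42 days
Add 42 days to 2008-06-26
Result: 2008-08-07

2008-08-07


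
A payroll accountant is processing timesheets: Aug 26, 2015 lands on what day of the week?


Date: 2015-08-26
January 1, 2015 is a Thursday
Day of year: 238
Offset from Jan 1: 237 days
237 mod 7 = 6
Result: Wednesday

Wednesday


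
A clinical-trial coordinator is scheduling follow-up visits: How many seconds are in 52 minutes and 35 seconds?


Minutes: 52
Seconds: 35
Convert minutes to seconds: 52 x 60 = 3120
Add remaining seconds: 3120 + 35 = 3155

3155


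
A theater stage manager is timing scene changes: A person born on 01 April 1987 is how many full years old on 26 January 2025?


Birth: 1987-04-01
Reference: 2025-01-26
Year difference: 2025 - 1987 = 38
Has birthday (04-01) occurred by 01-26? No
Birthday not yet reached this year -> subtract 1
Age in full years: 37

37


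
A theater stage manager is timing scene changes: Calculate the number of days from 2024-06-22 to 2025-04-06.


Start date: 2024-06-22
End date: 2025-04-06
Jun 2024: +9 days
Jul 2024: +31 days
Aug 2024: +31 days
... (8 more months)
Total: 288 days

288


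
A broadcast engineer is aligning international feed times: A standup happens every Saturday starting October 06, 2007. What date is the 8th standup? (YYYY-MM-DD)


First occurrence: 2007-10-06 (occurrence 1)
Each occurrence is 7 days after the previous.
Occurrence 8 is 7 weeks after the first.
7 weeks = 49 days
2007-10-06 + 49 days = 2007-11-24

2007-11-24


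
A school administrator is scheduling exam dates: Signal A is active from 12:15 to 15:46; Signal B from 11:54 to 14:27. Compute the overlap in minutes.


Interval A: [735, 946] minutes from midnight
Interval B: [714, 867] minutes from midnight
Overlap start = max(735, 714) = 735
Overlap end = min(946, 867) = 867
Overlap = 867 - 735 = 132 minutes

132


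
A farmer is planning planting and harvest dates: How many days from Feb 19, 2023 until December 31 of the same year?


Start: February 19, 2023
End: December 31, 2023
Days left in February: 9
March: 31
April: 30
May: 31
June: 30
... plus remaining months
Sum of remaining months: 306
Total: 9 + 306 = 315

315


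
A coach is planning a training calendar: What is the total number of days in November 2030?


Month: November
Year: 2030
November is a 30-day month
Total: 30 days

30


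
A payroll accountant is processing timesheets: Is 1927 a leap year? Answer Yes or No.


Year: 1927
Divisible by 4? 1927 / 4 = 481.75 -> No
Not divisible by 4, so NOT a leap year

No


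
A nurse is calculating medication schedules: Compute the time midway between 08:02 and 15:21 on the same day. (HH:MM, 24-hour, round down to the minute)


Start time: 08:02 = 482 minutes from midnight
End time: 15:21 = 921 minutes from midnight
Sum: 482 + 921 = 1403
Midpoint: 1403 / 2 = 701 minutes
Convert: 701 / 60 = 11 hours, 41 minutes
Result: 11:41

11:41


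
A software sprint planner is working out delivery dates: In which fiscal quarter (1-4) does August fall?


Month: August (month 8)
Q1: January-March (months 1-3)
Q2: April-June (months 4-6)
Q3: July-September (months 7-9)
Q4: October-December (months 10-12)
Month 8 falls in Q3

3


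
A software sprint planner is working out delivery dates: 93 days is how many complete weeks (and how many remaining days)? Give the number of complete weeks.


Total days: 93
Days per week: 7
Division: 93 / 7 = 13 remainder 2
Complete weeks: 13
Remaining days: 2

13


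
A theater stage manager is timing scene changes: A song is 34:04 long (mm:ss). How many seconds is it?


Minutes: 34
Extra seconds: 4
Seconds per minute: 60
Minutes to seconds: 34 x 60 = 2040
Total: 2040 + 4 = 2044

2044


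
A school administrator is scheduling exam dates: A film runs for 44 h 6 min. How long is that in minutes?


Hours: 44
Minutes: 6
Convert hours to minutes: 44 x 60 = 2640
Add remaining minutes: 2640 + 6 = 2646

2646


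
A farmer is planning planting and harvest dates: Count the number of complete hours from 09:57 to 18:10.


Start: 09:57
End: 18:10
Hour difference: 18 - 9 = 9 hours
Minute difference: 10 - 57 = -47 minutes
Total minutes: 493
Complete hours: 493 / 60 = 8 (remainder 13)

8


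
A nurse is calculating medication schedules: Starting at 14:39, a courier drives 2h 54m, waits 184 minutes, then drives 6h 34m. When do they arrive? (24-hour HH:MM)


Depart: 14:39
Leg 1: +174 min -> 17:33
Layover: +184 min -> 20:37
Leg 2: +394 min -> 03:11
Total travel: 752 minutes = 12h 32m
Arrival: 03:11

03:11


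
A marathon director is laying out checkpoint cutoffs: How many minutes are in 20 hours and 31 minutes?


Hours: 20
Extra minutes: 31
Minutes per hour: 60
Hours to minutes: 20 x 60 = 1200
Total: 1200 + 31 = 1231

1231


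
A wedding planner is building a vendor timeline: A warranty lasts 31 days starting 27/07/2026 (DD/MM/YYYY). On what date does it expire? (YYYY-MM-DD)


Start: 2026-07-27
Adding 31 days
Days remaining in July: 4
After July: 27 days still to add
August 2026 has 31 days, need 27
Result: 2026-08-27

2026-08-27


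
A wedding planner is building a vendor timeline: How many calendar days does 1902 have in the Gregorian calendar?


Year: 1902
Check leap year rules:
Divisible by 4? No
1902 is not a leap year
Days: 365

365


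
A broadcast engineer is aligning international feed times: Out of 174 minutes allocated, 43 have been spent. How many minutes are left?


Total budget: 174 minutes
Time used: 43 minutes
Remaining: 174 - 43 = 131 minutes
Percent used: 24.7%
Percent remaining: 75.3%

131


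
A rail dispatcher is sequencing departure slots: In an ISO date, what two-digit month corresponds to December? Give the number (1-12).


Calendar month order:
11. November
12. December <--
December is month number 12

12


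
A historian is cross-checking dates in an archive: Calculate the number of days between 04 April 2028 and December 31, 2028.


Start: April 04, 2028
End: December 31, 2028
Days left in April: 26
May: 31
June: 30
July: 31
August: 31
... plus remaining months
Sum of remaining months: 245
Total: 26 + 245 = 271

271


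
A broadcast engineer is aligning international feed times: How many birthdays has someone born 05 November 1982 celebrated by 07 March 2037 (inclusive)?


Birth: 1982-11-05
Reference: 2037-03-07
Year difference: 2037 - 1982 = 55
Has birthday (11-05) occurred by 03-07? No
Birthday not yet reached this year -> subtract 1
Age in full years: 54

54


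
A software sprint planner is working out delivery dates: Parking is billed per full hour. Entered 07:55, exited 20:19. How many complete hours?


Start: 07:55
End: 20:19
Hour difference: 20 - 7 = 13 hours
Minute difference: 19 - 55 = -36 minutes
Total minutes: 744
Complete hours: 744 / 60 = 12 (remainder 24)

12


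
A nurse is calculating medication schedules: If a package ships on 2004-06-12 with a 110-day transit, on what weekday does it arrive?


Start: 2004-06-12 (Saturday)
Step 1 - find target date: add 110 days
  2004-06-12 + 110 days = 2004-09-30
Step 2 - day of week:
  110 mod 7 = 5
  Saturday + 5 days -> Thursday
Result: Thursday (2004-09-30)

Thursday


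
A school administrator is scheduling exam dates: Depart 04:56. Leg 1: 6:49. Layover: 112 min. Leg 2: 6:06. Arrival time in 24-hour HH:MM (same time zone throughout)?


Depart: 04:56
Leg 1: +409 min -> 11:45
Layover: +112 min -> 13:37
Leg 2: +366 min -> 19:43
Total travel: 887 minutes = 14h 47m
Arrival: 19:43

19:43


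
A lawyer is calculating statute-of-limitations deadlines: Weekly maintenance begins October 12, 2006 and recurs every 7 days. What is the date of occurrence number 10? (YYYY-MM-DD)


First occurrence: 2006-10-12 (occurrence 1)
Each occurrence is 7 days after the previous.
Occurrence 10 is 9 weeks after the first.
9 weeks = 63 days
2006-10-12 + 63 days = 2006-12-14

2006-12-14


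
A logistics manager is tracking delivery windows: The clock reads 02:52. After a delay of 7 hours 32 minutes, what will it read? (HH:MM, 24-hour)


Start time: 02:52
Adding: 7 hours 32 minutes
Minutes: 52 + 32 = 84
Minute overflow: 84 >= 60, so carry 1 hour, minutes = 24
Hours: 2 + 7 + 1 = 10
Result: 10:24

10:24


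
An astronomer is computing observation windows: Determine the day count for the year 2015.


Year: 2015
Check leap year rules:
Divisible by 4? No
2015 is not a leap year
Days: 365

365


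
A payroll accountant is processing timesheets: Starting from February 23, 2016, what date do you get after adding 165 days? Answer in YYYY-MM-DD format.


Start: 2016-02-23
Adding 165 days
Days remaining in February: 6
After February: 159 days still to add
March 2016: 31 days, 128 remaining
April 2016: 30 days, 98 remaining
May 2016: 31 days, 67 remaining
June 2016: 30 days, 37 remaining
Result: 2016-08-06

2016-08-06


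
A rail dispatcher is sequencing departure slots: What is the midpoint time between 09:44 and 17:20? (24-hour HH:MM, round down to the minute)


Start time: 09:44 = 584 minutes from midnight
End time: 17:20 = 1040 minutes from midnight
Sum: 584 + 1040 = 1624
Midpoint: 1624 / 2 = 812 minutes
Convert: 812 / 60 = 13 hours, 32 minutes
Result: 13:32

13:32


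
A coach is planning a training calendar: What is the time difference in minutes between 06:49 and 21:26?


Start time: 06:49 = 409 minutes from midnight
End time: 21:26 = 1286 minutes from midnight
Difference: 1286 - 409 = 877 minutes
That is 14 hours and 37 minutes

877


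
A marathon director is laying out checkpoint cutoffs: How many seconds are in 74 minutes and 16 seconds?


Minutes: 74
Seconds: 16
Convert minutes to seconds: 74 x 60 = 4440
Add remaining seconds: 4440 + 16 = 4456

4456


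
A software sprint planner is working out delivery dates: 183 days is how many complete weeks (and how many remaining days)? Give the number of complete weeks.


Total days: 183
Days per week: 7
Division: 183 / 7 = 26 remainder 1
Complete weeks: 26
Remaining days: 1

26


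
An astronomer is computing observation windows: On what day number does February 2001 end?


Month: February
Year: 2001
2001 is not a leap year
February has 28 days
Total: 28 days

28


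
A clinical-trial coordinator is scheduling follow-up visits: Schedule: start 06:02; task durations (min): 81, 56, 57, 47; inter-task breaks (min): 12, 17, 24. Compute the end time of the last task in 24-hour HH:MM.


Start: 06:02 = 362 min from midnight
  after task 1 (81 min): 07:23
  after break (12 min): 07:35
  after task 2 (56 min): 08:31
  after break (17 min): 08:48
  after task 3 (57 min): 09:45
  after break (24 min): 10:09
  after task 4 (47 min): 10:56
Total elapsed: 294 minutes
End time: 10:56

10:56


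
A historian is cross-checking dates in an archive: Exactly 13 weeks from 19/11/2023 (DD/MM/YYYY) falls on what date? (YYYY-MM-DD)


Start: 2023-11-19
Weeks to add: 13
Convert to days: 13 x 7 = 91 days
Add 91 days to 2023-11-19
Result: 2024-02-18

2024-02-18


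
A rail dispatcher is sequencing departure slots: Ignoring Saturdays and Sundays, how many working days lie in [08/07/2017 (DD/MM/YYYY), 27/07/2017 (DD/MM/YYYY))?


Start: 2017-07-08 (Saturday)
End (exclusive): 2017-07-27 (Thursday)
Total calendar days: 19
Full weeks: 19 // 7 = 2 -> 10 weekdays
Remaining 5 days starting on Saturday:
  Sat(-), Sun(-), Mon(w), Tue(w), Wed(w) -> 3 weekdays
Total business days: 10 + 3 = 13

13


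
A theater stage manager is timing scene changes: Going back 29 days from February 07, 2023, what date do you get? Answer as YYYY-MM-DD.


Start: 2023-02-07
Subtracting 29 days
Days already passed in February: 7
After going back through February: 22 more days to subtract
January 2023 has 31 days, need 22
Result: 2023-01-09

2023-01-09


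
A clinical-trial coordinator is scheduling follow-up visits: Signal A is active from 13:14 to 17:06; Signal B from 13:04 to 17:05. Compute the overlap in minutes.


Interval A: [794, 1026] minutes from midnight
Interval B: [784, 1025] minutes from midnight
Overlap start = max(794, 784) = 794
Overlap end = min(1026, 1025) = 1025
Overlap = 1025 - 794 = 231 minutes

231


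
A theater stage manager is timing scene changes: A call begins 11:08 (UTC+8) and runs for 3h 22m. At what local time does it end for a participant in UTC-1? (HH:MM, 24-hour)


Start: 11:08 in UTC+8
Step 1 - add duration:
  minutes: 8 + 22 = 30
  hours: 11 + 3 + 0 = 14
  end in UTC+8: 14:30
Step 2 - convert UTC+8 -> UTC-1:
  offset difference: -1 - (8) = -9 hours
  14 + (-9) = 5 -> mod 24 = 5
Result: 05:30 in UTC-1

05:30


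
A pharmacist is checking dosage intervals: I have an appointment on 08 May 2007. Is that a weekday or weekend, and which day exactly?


Date: 2007-05-08
January 1, 2007 is a Monday
Day of year: 128
Offset from Jan 1: 127 days
127 mod 7 = 1
Result: Tuesday

Tuesday


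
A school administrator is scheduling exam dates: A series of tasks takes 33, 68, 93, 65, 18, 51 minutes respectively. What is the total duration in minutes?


Durations: 33, 68, 93, 65, 18, 51
Running sum: 33
+ 68 = 101
+ 93 = 194
+ 65 = 259
+ 18 = 277
+ 51 = 328
Total duration: 328 minutes
That is 5 hours and 28 minutes

328


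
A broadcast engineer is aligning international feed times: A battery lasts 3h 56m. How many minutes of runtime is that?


Hours: 3
Extra minutes: 56
Minutes per hour: 60
Hours to minutes: 3 x 60 = 180
Total: 180 + 56 = 236

236


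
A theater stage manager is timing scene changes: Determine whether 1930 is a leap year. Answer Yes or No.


Year: 1930
Divisible by 4? 1930 / 4 = 482.5 -> No
Not divisible by 4, so NOT a leap year

No


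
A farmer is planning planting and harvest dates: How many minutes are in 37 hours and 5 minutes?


Hours: 37
Minutes: 5
Convert hours to minutes: 37 x 60 = 2220
Add remaining minutes: 2220 + 5 = 2225

2225


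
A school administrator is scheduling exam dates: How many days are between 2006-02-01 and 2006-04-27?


Start date: 2006-02-01
End date: 2006-04-27
Feb 2006: +28 days
Mar 2006: +31 days
Apr 2006: +26 days
Total: 85 days

85


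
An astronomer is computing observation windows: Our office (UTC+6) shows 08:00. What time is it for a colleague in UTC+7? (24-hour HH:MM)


Local time: 08:00 at UTC+6 (offset 6h)
Target zone: UTC+7 (offset 7h)
Difference: 7 - (6) = 1 hours
Calculation: 8 + (1) = 9
Result: 09:00

09:00


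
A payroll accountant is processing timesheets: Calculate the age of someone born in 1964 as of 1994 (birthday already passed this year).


Birth year: 1964
Current year: 1994
Age = current year - birth year
Age = 1994 - 1964 = 30

30


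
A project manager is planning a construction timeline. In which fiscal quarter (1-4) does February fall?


Month: February (month 2)
Q1: January-March (months 1-3)
Q2: April-June (months 4-6)
Q3: July-September (months 7-9)
Q4: October-December (months 10-12)
Month 2 falls in Q1

1


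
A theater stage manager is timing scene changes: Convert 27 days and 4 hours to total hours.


Days: 27
Extra hours: 4
Hours per day: 24
Days to hours: 27 x 24 = 648
Total: 648 + 4 = 652

652


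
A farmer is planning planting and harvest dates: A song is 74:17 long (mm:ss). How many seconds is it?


Minutes: 74
Extra seconds: 17
Seconds per minute: 60
Minutes to seconds: 74 x 60 = 4440
Total: 4440 + 17 = 4457

4457


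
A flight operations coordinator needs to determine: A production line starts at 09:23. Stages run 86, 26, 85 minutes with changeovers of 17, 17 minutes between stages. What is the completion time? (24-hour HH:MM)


Start: 09:23 = 563 min from midnight
  after task 1 (86 min): 10:49
  after break (17 min): 11:06
  after task 2 (26 min): 11:32
  after break (17 min): 11:49
  after task 3 (85 min): 13:14
Total elapsed: 231 minutes
End time: 13:14

13:14


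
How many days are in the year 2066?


Year: 2066
Check leap year rules:
Divisible by 4? No
2066 is not a leap year
Days: 365

365


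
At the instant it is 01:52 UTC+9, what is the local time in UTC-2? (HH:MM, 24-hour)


Local time: 01:52 at UTC+9 (offset 9h)
Target zone: UTC-2 (offset -2h)
Difference: -2 - (9) = -11 hours
Calculation: 1 + (-11) = -10
Wraparound: (-10) mod 24 = 14
Result: 14:52

14:52


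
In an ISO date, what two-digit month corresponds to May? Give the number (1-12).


Calendar month order:
4. April
5. May <--
6. June
May is month number 5

5


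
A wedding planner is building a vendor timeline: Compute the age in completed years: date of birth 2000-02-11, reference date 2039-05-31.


Birth: 2000-02-11
Reference: 2039-05-31
Year difference: 2039 - 2000 = 39
Has birthday (02-11) occurred by 05-31? Yes
Age in full years: 39

39


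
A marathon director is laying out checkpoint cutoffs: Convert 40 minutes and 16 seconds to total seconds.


Minutes: 40
Extra seconds: 16
Seconds per minute: 60
Minutes to seconds: 40 x 60 = 2400
Total: 2400 + 16 = 2416

2416


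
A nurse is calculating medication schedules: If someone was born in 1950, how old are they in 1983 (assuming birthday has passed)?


Birth year: 1950
Current year: 1983
Age = current year - birth year
Age = 1983 - 1950 = 33

33


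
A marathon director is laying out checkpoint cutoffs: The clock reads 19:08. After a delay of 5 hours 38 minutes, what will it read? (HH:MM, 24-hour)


Start time: 19:08
Adding: 5 hours 38 minutes
Minutes: 8 + 38 = 46
Hours: 19 + 5 + 0 = 24
Hour wraparound: 24 mod 24 = 0
Result: 00:46

00:46


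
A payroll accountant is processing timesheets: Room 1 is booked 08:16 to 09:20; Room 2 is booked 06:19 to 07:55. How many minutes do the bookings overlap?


Interval A: [496, 560] minutes from midnight
Interval B: [379, 475] minutes from midnight
Overlap start = max(496, 379) = 496
Overlap end = min(560, 475) = 475
End <= start, so the intervals do not overlap: 0 minutes

0


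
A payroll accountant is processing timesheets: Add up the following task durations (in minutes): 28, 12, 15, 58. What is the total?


Durations: 28, 12, 15, 58
Running sum: 28
+ 12 = 40
+ 15 = 55
+ 58 = 113
Total duration: 113 minutes
That is 1 hours and 53 minutes

113


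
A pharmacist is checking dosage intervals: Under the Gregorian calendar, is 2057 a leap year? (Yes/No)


Year: 2057
Divisible by 4? 2057 / 4 = 514.25 -> No
Not divisible by 4, so NOT a leap year

No


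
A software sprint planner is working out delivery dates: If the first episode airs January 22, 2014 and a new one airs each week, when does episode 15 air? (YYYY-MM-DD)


First occurrence: 2014-01-22 (occurrence 1)
Each occurrence is 7 days after the previous.
Occurrence 15 is 14 weeks after the first.
14 weeks = 98 days
2014-01-22 + 98 days = 2014-04-30

2014-04-30


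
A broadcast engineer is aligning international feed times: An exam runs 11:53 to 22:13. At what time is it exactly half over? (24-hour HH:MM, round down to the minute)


Start time: 11:53 = 713 minutes from midnight
End time: 22:13 = 1333 minutes from midnight
Sum: 713 + 1333 = 2046
Midpoint: 2046 / 2 = 1023 minutes
Convert: 1023 / 60 = 17 hours, 3 minutes
Result: 17:03

17:03


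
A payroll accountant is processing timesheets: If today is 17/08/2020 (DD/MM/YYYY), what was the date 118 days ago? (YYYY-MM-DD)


Start: 2020-08-17
Subtracting 118 days
Days already passed in August: 17
After going back through August: 101 more days to subtract
July 2020: 31 days, 70 remaining
June 2020: 30 days, 40 remaining
May 2020: 31 days, 9 remaining
April 2020 has 30 days, need 9
Result: 2020-04-21

2020-04-21


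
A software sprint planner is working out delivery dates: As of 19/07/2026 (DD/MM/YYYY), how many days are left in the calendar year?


Start: July 19, 2026
End: December 31, 2026
Days left in July: 12
August: 31
September: 30
October: 31
November: 30
... plus remaining months
Sum of remaining months: 153
Total: 12 + 153 = 165

165


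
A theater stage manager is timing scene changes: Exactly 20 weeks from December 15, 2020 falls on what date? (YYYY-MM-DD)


Start: 2020-12-15
Weeks to add: 20
Convert to days: 20 x 7 = 140 days
Add 140 days to 2020-12-15
Result: 2021-05-04

2021-05-04


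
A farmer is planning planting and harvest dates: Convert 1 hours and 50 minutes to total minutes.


Hours: 1
Minutes: 50
Convert hours to minutes: 1 x 60 = 60
Add remaining minutes: 60 + 50 = 110

110


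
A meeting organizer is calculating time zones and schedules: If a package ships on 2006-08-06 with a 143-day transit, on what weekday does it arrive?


Start: 2006-08-06 (Sunday)
Step 1 - find target date: add 143 days
  2006-08-06 + 143 days = 2006-12-27
Step 2 - day of week:
  143 mod 7 = 3
  Sunday + 3 days -> Wednesday
Result: Wednesday (2006-12-27)

Wednesday


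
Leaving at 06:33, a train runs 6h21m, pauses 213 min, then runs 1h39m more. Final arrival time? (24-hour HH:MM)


Depart: 06:33
Leg 1: +381 min -> 12:54
Layover: +213 min -> 16:27
Leg 2: +99 min -> 18:06
Total travel: 693 minutes = 11h 33m
Arrival: 18:06

18:06


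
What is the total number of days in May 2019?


Month: May
Year: 2019
May is a 31-day month
Total: 31 days

31


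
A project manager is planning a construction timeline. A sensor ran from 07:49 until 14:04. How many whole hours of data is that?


Start: 07:49
End: 14:04
Hour difference: 14 - 7 = 7 hours
Minute difference: 4 - 49 = -45 minutes
Total minutes: 375
Complete hours: 375 / 60 = 6 (remainder 15)

6


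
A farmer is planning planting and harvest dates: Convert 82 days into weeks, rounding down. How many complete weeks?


Total days: 82
Days per week: 7
Division: 82 / 7 = 11 remainder 5
Complete weeks: 11
Remaining days: 5

11


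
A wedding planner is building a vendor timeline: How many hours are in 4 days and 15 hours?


Days: 4
Extra hours: 15
Hours per day: 24
Days to hours: 4 x 24 = 96
Total: 96 + 15 = 111

111


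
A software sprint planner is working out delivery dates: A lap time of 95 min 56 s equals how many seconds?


Minutes: 95
Seconds: 56
Convert minutes to seconds: 95 x 60 = 5700
Add remaining seconds: 5700 + 56 = 5756

5756


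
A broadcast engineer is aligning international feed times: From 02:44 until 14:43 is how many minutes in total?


Start time: 02:44 = 164 minutes from midnight
End time: 14:43 = 883 minutes from midnight
Difference: 883 - 164 = 719 minutes
That is 11 hours and 59 minutes

719


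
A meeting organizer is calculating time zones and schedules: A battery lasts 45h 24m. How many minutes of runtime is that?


Hours: 45
Extra minutes: 24
Minutes per hour: 60
Hours to minutes: 45 x 60 = 2700
Total: 2700 + 24 = 2724

2724


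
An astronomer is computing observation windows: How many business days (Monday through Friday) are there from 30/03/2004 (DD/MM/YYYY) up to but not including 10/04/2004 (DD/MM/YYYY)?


Start: 2004-03-30 (Tuesday)
End (exclusive): 2004-04-10 (Saturday)
Total calendar days: 11
Full weeks: 11 // 7 = 1 -> 5 weekdays
Remaining 4 days starting on Tuesday:
  Tue(w), Wed(w), Thu(w), Fri(w) -> 4 weekdays
Total business days: 5 + 4 = 9

9


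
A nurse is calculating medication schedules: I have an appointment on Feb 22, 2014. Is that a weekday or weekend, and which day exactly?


Date: 2014-02-22
January 1, 2014 is a Wednesday
Day of year: 53
Offset from Jan 1: 52 days
52 mod 7 = 3
Result: Saturday

Saturday


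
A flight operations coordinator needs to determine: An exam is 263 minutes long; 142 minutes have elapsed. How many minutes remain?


Total budget: 263 minutes
Time used: 142 minutes
Remaining: 263 - 142 = 121 minutes
Percent used: 54.0%
Percent remaining: 46.0%

121


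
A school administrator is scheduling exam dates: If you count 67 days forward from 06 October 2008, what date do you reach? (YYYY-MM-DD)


Start: 2008-10-06
Adding 67 days
Days remaining in October: 25
After October: 42 days still to add
November 2008: 30 days, 12 remaining
December 2008 has 31 days, need 12
Result: 2008-12-12

2008-12-12


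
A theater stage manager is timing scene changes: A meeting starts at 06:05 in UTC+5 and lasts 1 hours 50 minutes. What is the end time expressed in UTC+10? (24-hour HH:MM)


Start: 06:05 in UTC+5
Step 1 - add duration:
  minutes: 5 + 50 = 55
  hours: 6 + 1 + 0 = 7
  end in UTC+5: 07:55
Step 2 - convert UTC+5 -> UTC+10:
  offset difference: 10 - (5) = 5 hours
  7 + (5) = 12 -> mod 24 = 12
Result: 12:55 in UTC+10

12:55


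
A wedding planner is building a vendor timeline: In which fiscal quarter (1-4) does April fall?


Month: April (month 4)
Q1: January-March (months 1-3)
Q2: April-June (months 4-6)
Q3: July-September (months 7-9)
Q4: October-December (months 10-12)
Month 4 falls in Q2

2


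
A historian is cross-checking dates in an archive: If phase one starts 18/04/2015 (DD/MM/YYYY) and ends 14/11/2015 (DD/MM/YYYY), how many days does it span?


Start date: 2015-04-18
End date: 2015-11-14
Apr 2015: +13 days
May 2015: +31 days
Jun 2015: +30 days
... (5 more months)
Total: 210 days

210


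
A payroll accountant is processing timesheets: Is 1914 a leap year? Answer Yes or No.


Year: 1914
Divisible by 4? 1914 / 4 = 478.5 -> No
Not divisible by 4, so NOT a leap year

No


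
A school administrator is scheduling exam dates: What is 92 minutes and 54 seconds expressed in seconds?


Minutes: 92
Extra seconds: 54
Seconds per minute: 60
Minutes to seconds: 92 x 60 = 5520
Total: 5520 + 54 = 5574

5574


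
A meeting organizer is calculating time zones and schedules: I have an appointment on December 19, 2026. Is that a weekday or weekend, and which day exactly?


Date: 2026-12-19
January 1, 2026 is a Thursday
Day of year: 353
Offset from Jan 1: 352 days
352 mod 7 = 2
Result: Saturday

Saturday


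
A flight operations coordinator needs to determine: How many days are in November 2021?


Month: November
Year: 2021
November is a 30-day month
Total: 30 days

30


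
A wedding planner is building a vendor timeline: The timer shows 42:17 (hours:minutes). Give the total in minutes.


Hours: 42
Minutes: 17
Convert hours to minutes: 42 x 60 = 2520
Add remaining minutes: 2520 + 17 = 2537

2537


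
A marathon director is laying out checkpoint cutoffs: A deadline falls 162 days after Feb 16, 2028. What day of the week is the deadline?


Start: 2028-02-16 (Wednesday)
Step 1 - find target date: add 162 days
  2028-02-16 + 162 days = 2028-07-27
Step 2 - day of week:
  162 mod 7 = 1
  Wednesday + 1 days -> Thursday
Result: Thursday (2028-07-27)

Thursday


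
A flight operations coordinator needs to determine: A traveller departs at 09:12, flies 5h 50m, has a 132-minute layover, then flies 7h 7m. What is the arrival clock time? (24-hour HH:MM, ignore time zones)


Depart: 09:12
Leg 1: +350 min -> 15:02
Layover: +132 min -> 17:14
Leg 2: +427 min -> 00:21
Total travel: 909 minutes = 15h 9m
Arrival: 00:21

00:21


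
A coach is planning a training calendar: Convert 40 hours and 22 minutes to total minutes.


Hours: 40
Extra minutes: 22
Minutes per hour: 60
Hours to minutes: 40 x 60 = 2400
Total: 2400 + 22 = 2422

2422


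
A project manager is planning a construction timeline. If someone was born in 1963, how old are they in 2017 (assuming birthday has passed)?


Birth year: 1963
Current year: 2017
Age = current year - birth year
Age = 2017 - 1963 = 54

54


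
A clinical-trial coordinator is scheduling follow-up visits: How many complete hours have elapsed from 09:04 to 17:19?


Start: 09:04
End: 17:19
Hour difference: 17 - 9 = 8 hours
Minute difference: 19 - 4 = 15 minutes
Total minutes: 495
Complete hours: 495 / 60 = 8 (remainder 15)

8


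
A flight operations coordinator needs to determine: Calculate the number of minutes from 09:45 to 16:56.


Start time: 09:45 = 585 minutes from midnight
End time: 16:56 = 1016 minutes from midnight
Difference: 1016 - 585 = 431 minutes
That is 7 hours and 11 minutes

431


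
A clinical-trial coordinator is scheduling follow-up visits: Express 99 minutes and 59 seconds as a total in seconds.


Minutes: 99
Seconds: 59
Convert minutes to seconds: 99 x 60 = 5940
Add remaining seconds: 5940 + 59 = 5999

5999


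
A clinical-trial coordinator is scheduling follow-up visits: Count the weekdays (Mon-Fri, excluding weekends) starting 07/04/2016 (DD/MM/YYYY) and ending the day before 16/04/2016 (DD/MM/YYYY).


Start: 2016-04-07 (Thursday)
End (exclusive): 2016-04-16 (Saturday)
Total calendar days: 9
Full weeks: 9 // 7 = 1 -> 5 weekdays
Remaining 2 days starting on Thursday:
  Thu(w), Fri(w) -> 2 weekdays
Total business days: 5 + 2 = 7

7


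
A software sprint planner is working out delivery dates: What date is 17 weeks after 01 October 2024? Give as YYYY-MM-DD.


Start: 2024-10-01
Weeks to add: 17
Convert to days: 17 x 7 = 119 days
Add 119 days to 2024-10-01
Result: 2025-01-28

2025-01-28


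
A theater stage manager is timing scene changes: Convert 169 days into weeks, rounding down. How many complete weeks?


Total days: 169
Days per week: 7
Division: 169 / 7 = 24 remainder 1
Complete weeks: 24
Remaining days: 1

24


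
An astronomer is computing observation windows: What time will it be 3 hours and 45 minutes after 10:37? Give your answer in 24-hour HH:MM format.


Start time: 10:37
Adding: 3 hours 45 minutes
Minutes: 37 + 45 = 82
Minute overflow: 82 >= 60, so carry 1 hour, minutes = 22
Hours: 10 + 3 + 1 = 14
Result: 14:22

14:22


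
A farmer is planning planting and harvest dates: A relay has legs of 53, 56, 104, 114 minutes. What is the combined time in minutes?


Durations: 53, 56, 104, 114
Running sum: 53
+ 56 = 109
+ 104 = 213
+ 114 = 327
Total duration: 327 minutes
That is 5 hours and 27 minutes

327


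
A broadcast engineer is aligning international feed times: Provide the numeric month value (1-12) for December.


Calendar month order:
11. November
12. December <--
December is month number 12

12


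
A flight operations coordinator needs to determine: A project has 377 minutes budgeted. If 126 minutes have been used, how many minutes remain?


Total budget: 377 minutes
Time used: 126 minutes
Remaining: 377 - 126 = 251 minutes
Percent used: 33.4%
Percent remaining: 66.6%

251


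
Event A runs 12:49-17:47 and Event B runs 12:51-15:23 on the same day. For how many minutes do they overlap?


Interval A: [769, 1067] minutes from midnight
Interval B: [771, 923] minutes from midnight
Overlap start = max(769, 771) = 771
Overlap end = min(1067, 923) = 923
Overlap = 923 - 771 = 152 minutes

152


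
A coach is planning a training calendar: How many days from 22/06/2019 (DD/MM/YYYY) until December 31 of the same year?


Start: June 22, 2019
End: December 31, 2019
Days left in June: 8
July: 31
August: 31
September: 30
October: 31
... plus remaining months
Sum of remaining months: 184
Total: 8 + 184 = 192

192


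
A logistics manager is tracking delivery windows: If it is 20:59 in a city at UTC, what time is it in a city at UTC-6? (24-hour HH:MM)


Local time: 20:59 at UTC (offset 0h)
Target zone: UTC-6 (offset -6h)
Difference: -6 - (0) = -6 hours
Calculation: 20 + (-6) = 14
Result: 14:59

14:59


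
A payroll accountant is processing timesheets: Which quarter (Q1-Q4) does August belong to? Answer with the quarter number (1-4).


Month: August (month 8)
Q1: January-March (months 1-3)
Q2: April-June (months 4-6)
Q3: July-September (months 7-9)
Q4: October-December (months 10-12)
Month 8 falls in Q3

3


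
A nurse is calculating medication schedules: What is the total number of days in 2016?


Year: 2016
Check leap year rules:
Divisible by 4? Yes
Divisible by 100? No
2016 is a leap year
Days: 366

366


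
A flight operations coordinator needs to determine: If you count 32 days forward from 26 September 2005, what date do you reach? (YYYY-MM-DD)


Start: 2005-09-26
Adding 32 days
Days remaining in September: 4
After September: 28 days still to add
October 2005 has 31 days, need 28
Result: 2005-10-28

2005-10-28


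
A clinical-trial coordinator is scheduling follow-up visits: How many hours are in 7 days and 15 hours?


Days: 7
Extra hours: 15
Hours per day: 24
Days to hours: 7 x 24 = 168
Total: 168 + 15 = 183

183


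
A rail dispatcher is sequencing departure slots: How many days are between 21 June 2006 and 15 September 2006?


Start date: 2006-06-21
End date: 2006-09-15
Jun 2006: +10 days
Jul 2006: +31 days
Aug 2006: +31 days
Sep 2006: +14 days
Total: 86 days

86


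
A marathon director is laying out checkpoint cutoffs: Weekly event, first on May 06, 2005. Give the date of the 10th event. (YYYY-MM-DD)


First occurrence: 2005-05-06 (occurrence 1)
Each occurrence is 7 days after the previous.
Occurrence 10 is 9 weeks after the first.
9 weeks = 63 days
2005-05-06 + 63 days = 2005-07-08

2005-07-08


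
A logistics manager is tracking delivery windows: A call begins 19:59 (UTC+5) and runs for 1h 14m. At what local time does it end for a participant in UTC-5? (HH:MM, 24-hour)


Start: 19:59 in UTC+5
Step 1 - add duration:
  minutes: 59 + 14 = 73 (carry 1h)
  hours: 19 + 1 + 1 = 21
  end in UTC+5: 21:13
Step 2 - convert UTC+5 -> UTC-5:
  offset difference: -5 - (5) = -10 hours
  21 + (-10) = 11 -> mod 24 = 11
Result: 11:13 in UTC-5

11:13


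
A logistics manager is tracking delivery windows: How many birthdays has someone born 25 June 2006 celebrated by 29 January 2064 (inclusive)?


Birth: 2006-06-25
Reference: 2064-01-29
Year difference: 2064 - 2006 = 58
Has birthday (06-25) occurred by 01-29? No
Birthday not yet reached this year -> subtract 1
Age in full years: 57

57


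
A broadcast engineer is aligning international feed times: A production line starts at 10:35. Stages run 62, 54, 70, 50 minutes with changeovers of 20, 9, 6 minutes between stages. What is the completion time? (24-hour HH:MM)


Start: 10:35 = 635 min from midnight
  after task 1 (62 min): 11:37
  after break (20 min): 11:57
  after task 2 (54 min): 12:51
  after break (9 min): 13:00
  after task 3 (70 min): 14:10
  after break (6 min): 14:16
  after task 4 (50 min): 15:06
Total elapsed: 271 minutes
End time: 15:06

15:06


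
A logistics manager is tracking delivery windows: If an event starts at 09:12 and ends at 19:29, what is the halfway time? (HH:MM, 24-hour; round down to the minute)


Start time: 09:12 = 552 minutes from midnight
End time: 19:29 = 1169 minutes from midnight
Sum: 552 + 1169 = 1721
Midpoint: 1721 / 2 = 860 minutes
Convert: 860 / 60 = 14 hours, 20 minutes
Result: 14:20

14:20


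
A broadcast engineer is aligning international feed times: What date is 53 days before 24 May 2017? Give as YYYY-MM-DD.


Start: 2017-05-24
Subtracting 53 days
Days already passed in May: 24
After going back through May: 29 more days to subtract
April 2017 has 30 days, need 29
Result: 2017-04-01

2017-04-01


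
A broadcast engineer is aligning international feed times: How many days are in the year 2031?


Year: 2031
Check leap year rules:
Divisible by 4? No
2031 is not a leap year
Days: 365

365


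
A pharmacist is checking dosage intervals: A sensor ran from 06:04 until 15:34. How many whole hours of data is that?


Start: 06:04
End: 15:34
Hour difference: 15 - 6 = 9 hours
Minute difference: 34 - 4 = 30 minutes
Total minutes: 570
Complete hours: 570 / 60 = 9 (remainder 30)

9


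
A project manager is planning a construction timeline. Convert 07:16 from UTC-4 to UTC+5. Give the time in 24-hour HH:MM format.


Local time: 07:16 at UTC-4 (offset -4h)
Target zone: UTC+5 (offset 5h)
Difference: 5 - (-4) = 9 hours
Calculation: 7 + (9) = 16
Result: 16:16

16:16


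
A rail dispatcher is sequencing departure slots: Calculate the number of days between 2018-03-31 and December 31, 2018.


Start: March 31, 2018
End: December 31, 2018
Days left in March: 0
April: 30
May: 31
June: 30
July: 31
... plus remaining months
Sum of remaining months: 275
Total: 0 + 275 = 275

275


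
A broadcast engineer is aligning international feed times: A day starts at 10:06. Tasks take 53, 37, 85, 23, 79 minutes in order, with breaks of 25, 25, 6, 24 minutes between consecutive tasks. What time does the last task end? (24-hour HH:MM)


Start: 10:06 = 606 min from midnight
  after task 1 (53 min): 10:59
  after break (25 min): 11:24
  after task 2 (37 min): 12:01
  after break (25 min): 12:26
  after task 3 (85 min): 13:51
  after break (6 min): 13:57
  after task 4 (23 min): 14:20
  after break (24 min): 14:44
  after task 5 (79 min): 16:03
Total elapsed: 357 minutes
End time: 16:03

16:03
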